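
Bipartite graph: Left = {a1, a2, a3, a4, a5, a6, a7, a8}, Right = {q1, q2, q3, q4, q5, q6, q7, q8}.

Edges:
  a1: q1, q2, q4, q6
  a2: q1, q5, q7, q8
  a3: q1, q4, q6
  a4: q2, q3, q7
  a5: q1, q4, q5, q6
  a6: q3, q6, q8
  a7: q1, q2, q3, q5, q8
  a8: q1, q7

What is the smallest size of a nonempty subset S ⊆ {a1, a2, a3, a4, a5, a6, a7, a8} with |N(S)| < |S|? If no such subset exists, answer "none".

A matching saturating every left vertex exists, for instance a1→q2, a2→q8, a3→q4, a4→q3, a5→q5, a6→q6, a7→q1, a8→q7.
By Hall's marriage theorem, this means |N(S)| ≥ |S| for every subset S, so no violating subset exists.

none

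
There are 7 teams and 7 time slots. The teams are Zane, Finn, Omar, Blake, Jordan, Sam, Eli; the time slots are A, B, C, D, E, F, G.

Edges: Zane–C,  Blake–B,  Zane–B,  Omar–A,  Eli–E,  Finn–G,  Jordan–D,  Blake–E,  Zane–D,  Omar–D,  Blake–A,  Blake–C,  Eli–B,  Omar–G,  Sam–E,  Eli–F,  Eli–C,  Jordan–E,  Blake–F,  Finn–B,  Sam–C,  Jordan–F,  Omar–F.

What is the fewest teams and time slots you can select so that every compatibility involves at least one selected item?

The 7 edges Zane–C, Finn–G, Omar–F, Blake–A, Jordan–D, Sam–E, Eli–B form a matching, so any vertex cover needs at least 7 vertices (one per matched edge).
Conversely {Zane, Finn, Omar, Blake, Jordan, Sam, Eli} meets every edge and has exactly 7 vertices, so 7 is optimal.

7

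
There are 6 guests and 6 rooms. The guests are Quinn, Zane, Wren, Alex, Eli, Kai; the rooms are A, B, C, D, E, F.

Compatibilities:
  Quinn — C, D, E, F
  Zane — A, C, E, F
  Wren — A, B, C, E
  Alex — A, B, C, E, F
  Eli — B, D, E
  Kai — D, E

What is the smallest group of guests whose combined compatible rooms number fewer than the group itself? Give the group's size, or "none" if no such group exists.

A matching saturating every guest exists, for instance Quinn→C, Zane→F, Wren→B, Alex→A, Eli→D, Kai→E.
By Hall's marriage theorem, this means |N(S)| ≥ |S| for every subset S, so no violating subset exists.

none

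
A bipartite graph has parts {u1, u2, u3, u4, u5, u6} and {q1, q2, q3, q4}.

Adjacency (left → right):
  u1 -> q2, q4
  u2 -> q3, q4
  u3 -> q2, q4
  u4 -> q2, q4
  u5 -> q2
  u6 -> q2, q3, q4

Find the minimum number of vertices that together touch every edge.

A maximum matching has 3 edges (e.g. u1–q4, u2–q3, u3–q2).
By König's theorem the minimum vertex cover has the same size. One such cover is {q2, q3, q4}.

3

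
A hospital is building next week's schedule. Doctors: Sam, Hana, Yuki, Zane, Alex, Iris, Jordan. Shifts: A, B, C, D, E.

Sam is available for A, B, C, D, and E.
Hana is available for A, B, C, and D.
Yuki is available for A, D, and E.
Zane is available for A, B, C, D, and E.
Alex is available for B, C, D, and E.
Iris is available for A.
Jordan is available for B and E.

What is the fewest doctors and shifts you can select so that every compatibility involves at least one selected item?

5

A maximum matching has 5 edges (e.g. Sam–E, Hana–C, Yuki–D, Zane–A, Alex–B).
By König's theorem the minimum vertex cover has the same size. One such cover is {A, B, C, D, E}.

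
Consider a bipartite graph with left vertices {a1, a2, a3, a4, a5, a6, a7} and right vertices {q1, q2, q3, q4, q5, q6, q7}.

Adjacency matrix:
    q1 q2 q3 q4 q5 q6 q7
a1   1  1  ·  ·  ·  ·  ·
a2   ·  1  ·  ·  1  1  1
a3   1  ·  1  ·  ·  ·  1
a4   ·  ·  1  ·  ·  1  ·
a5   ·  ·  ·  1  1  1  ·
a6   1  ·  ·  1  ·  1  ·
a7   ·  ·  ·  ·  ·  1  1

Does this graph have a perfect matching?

One maximum matching: a1-q1, a2-q2, a3-q3, a4-q6, a5-q5, a6-q4, a7-q7.
Every left vertex is matched, so this is a perfect matching.

Yes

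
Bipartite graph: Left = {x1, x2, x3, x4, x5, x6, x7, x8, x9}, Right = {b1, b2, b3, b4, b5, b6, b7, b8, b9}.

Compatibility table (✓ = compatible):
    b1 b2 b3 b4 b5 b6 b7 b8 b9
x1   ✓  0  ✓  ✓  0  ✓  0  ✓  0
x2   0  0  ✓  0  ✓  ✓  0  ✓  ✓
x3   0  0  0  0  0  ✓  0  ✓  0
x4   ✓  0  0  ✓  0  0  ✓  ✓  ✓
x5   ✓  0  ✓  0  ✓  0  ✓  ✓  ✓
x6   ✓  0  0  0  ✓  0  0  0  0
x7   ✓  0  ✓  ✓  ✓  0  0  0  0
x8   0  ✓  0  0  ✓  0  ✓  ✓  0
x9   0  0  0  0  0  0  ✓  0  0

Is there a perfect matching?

Yes

For example, pair x1→b4, x2→b9, x3→b6, x4→b1, x5→b8, x6→b5, x7→b3, x8→b2, x9→b7.
All 9 left vertices are covered.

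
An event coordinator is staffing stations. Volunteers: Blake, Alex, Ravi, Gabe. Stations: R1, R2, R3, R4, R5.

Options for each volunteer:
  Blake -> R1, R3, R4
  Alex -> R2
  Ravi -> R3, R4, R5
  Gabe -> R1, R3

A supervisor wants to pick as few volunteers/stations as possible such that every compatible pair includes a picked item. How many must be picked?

4

The 4 edges Blake–R4, Alex–R2, Ravi–R5, Gabe–R3 form a matching, so any vertex cover needs at least 4 vertices (one per matched edge).
Conversely {Blake, Alex, Ravi, Gabe} meets every edge and has exactly 4 vertices, so 4 is optimal.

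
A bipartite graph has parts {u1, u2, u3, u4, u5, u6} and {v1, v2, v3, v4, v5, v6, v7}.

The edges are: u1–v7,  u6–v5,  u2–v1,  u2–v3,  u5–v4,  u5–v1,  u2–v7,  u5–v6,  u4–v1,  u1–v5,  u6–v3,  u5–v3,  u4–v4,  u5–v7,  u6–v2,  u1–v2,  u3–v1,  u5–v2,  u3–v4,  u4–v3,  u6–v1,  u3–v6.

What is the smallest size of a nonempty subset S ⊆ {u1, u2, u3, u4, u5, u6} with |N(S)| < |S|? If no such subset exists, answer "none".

none

A matching saturating every left vertex exists, for instance u1→v7, u2→v1, u3→v6, u4→v4, u5→v3, u6→v2.
By Hall's marriage theorem, this means |N(S)| ≥ |S| for every subset S, so no violating subset exists.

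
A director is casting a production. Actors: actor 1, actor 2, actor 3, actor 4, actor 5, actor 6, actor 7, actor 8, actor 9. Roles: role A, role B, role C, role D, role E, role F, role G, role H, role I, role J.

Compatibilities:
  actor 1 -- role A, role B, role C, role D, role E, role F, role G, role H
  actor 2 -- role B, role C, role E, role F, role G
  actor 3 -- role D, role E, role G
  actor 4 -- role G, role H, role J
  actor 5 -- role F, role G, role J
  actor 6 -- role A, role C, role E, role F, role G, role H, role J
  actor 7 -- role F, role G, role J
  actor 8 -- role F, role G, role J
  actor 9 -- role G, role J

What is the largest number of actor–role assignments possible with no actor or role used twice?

For example, pair actor 1–role C, actor 2–role B, actor 3–role D, actor 4–role H, actor 5–role J, actor 6–role A, actor 7–role F, actor 8–role G.
The set {actor 5, actor 7, actor 8, actor 9} has only 3 neighbours ({role F, role G, role J}), so by Hall's theorem at most 8 of the 9 actors can be matched.

8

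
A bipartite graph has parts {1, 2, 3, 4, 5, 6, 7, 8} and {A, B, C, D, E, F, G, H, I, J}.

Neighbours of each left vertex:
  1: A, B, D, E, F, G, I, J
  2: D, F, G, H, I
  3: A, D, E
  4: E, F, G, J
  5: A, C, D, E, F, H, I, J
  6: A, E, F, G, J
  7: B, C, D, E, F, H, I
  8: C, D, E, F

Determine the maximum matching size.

For example, pair 1→B, 2→F, 3→D, 4→G, 5→J, 6→A, 7→H, 8→E.
All 8 left vertices are matched, so no larger matching exists.

8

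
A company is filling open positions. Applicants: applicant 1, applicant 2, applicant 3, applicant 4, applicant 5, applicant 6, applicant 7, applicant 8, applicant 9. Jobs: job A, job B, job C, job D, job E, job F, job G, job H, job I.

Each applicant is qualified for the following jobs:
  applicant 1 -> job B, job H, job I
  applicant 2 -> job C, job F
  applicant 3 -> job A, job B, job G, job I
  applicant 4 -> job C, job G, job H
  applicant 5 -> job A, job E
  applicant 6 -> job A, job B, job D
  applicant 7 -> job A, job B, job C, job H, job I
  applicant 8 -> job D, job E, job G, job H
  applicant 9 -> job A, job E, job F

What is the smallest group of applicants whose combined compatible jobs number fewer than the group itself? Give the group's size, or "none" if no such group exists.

A matching saturating every applicant exists, for instance applicant 1→job I, applicant 2→job F, applicant 3→job G, applicant 4→job C, applicant 5→job E, applicant 6→job B, applicant 7→job H, applicant 8→job D, applicant 9→job A.
By Hall's marriage theorem, this means |N(S)| ≥ |S| for every subset S, so no violating subset exists.

none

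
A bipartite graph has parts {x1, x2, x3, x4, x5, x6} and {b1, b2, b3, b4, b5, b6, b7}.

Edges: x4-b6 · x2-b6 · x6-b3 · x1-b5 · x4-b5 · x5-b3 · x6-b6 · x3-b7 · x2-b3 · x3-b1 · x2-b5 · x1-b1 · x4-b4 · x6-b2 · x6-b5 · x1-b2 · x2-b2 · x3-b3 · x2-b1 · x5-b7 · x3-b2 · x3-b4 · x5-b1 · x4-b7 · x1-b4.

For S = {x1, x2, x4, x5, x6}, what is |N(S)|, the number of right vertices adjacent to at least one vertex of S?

7

The union of neighbours of {x1, x2, x4, x5, x6} is {b1, b2, b3, b4, b5, b6, b7}, which has 7 elements.
Since |N(S)| = 7 ≥ |S| = 5, Hall's condition holds for this subset.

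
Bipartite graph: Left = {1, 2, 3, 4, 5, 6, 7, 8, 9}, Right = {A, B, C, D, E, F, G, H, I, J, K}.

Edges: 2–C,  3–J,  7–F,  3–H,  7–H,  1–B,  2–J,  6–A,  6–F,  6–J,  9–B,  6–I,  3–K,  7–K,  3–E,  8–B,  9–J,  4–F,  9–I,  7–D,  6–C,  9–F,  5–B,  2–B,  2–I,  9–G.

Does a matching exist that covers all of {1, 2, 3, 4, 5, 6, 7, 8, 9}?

The set {1, 5, 8} has only 1 neighbour ({B}), so by Hall's theorem at most 7 of the 9 left vertices can be matched.
Hence no matching covers every left vertex.

No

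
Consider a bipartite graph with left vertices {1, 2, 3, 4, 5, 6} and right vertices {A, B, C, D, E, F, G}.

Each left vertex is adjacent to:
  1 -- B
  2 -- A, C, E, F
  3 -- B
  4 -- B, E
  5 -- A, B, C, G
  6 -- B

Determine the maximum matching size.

4

One maximum matching: 1-B, 2-F, 4-E, 5-C.
The set {1, 3, 6} has only 1 neighbour ({B}), so by Hall's theorem at most 4 of the 6 left vertices can be matched.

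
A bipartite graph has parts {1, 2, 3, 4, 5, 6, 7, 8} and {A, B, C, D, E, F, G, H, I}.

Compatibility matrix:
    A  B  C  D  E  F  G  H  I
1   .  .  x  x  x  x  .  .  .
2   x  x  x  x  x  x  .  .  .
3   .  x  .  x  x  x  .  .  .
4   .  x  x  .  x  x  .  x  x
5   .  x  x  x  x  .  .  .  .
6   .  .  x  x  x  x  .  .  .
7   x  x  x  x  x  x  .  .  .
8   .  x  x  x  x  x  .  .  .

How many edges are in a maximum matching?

One maximum matching: 1-F, 2-E, 3-D, 4-H, 5-B, 6-C, 7-A.
The set {1, 2, 3, 5, 6, 7, 8} has only 6 neighbours ({A, B, C, D, E, F}), so by Hall's theorem at most 7 of the 8 left vertices can be matched.

7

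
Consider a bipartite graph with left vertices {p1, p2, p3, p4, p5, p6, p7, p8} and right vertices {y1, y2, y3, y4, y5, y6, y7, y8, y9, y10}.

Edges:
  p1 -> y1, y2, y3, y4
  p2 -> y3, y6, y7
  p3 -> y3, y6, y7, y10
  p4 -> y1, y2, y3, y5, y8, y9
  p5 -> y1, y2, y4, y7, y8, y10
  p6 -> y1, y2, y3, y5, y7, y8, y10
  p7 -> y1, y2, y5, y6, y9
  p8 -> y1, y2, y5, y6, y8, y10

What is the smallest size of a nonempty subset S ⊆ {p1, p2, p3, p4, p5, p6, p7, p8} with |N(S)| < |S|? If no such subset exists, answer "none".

none

A matching saturating every left vertex exists, for instance p1→y2, p2→y7, p3→y10, p4→y3, p5→y4, p6→y1, p7→y9, p8→y6.
By Hall's marriage theorem, this means |N(S)| ≥ |S| for every subset S, so no violating subset exists.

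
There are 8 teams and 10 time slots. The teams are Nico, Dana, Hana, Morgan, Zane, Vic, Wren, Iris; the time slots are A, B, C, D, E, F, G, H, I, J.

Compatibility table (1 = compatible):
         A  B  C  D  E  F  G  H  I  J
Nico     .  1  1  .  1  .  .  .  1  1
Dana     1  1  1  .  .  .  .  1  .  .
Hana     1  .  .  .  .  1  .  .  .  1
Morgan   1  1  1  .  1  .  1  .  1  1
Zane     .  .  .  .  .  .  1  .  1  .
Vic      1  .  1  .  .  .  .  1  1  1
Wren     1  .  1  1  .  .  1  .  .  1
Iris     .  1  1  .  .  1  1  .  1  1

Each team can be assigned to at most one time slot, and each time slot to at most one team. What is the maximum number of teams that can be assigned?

A valid assignment of size 8: Nico–E, Dana–B, Hana–F, Morgan–A, Zane–I, Vic–H, Wren–G, Iris–J.
This saturates every team, so 8 is the maximum.

8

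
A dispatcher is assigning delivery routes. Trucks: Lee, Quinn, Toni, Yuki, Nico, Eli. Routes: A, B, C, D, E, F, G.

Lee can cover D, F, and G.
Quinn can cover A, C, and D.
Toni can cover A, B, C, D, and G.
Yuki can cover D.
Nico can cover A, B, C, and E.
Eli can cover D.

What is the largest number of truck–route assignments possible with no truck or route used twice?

5

For example, pair Lee-F, Quinn-C, Toni-G, Yuki-D, Nico-B.
The set {Yuki, Eli} has only 1 neighbour ({D}), so by Hall's theorem at most 5 of the 6 trucks can be matched.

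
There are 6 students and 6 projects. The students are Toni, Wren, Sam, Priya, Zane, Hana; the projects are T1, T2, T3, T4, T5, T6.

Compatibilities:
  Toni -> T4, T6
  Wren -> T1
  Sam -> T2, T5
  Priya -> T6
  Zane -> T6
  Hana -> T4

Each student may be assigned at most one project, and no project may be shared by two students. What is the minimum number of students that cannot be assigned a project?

For example, pair Toni-T4, Wren-T1, Sam-T5, Priya-T6.
The set {Toni, Priya, Zane, Hana} has only 2 neighbours ({T4, T6}), so by Hall's theorem at most 4 of the 6 students can be matched.
That matches 4 of the 6, leaving 2 unmatched; no matching can do better.

2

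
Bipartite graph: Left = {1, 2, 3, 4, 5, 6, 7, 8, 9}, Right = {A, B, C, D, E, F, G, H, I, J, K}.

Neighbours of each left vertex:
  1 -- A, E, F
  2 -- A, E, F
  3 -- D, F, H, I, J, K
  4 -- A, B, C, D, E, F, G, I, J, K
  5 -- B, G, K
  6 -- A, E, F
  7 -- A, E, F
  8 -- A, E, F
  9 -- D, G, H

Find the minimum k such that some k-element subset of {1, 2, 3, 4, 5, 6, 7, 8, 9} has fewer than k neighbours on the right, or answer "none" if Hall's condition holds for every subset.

Take S = {1, 2, 6, 7}. Its neighbourhood is {A, E, F}, so |N(S)| = 3 < |S| = 4.
Every subset of size less than 4 has at least as many neighbours as members, so 4 is the minimum.

4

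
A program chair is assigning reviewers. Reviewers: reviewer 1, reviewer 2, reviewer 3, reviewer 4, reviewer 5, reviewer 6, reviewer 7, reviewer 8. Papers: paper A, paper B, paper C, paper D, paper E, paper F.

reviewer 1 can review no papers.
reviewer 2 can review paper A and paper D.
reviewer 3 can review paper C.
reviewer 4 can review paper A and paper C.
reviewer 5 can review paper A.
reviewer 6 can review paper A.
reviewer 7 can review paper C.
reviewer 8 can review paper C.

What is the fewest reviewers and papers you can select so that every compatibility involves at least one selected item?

{reviewer 2, paper A, paper C} is a vertex cover of size 3: every edge has an endpoint in this set.
No smaller cover exists because reviewer 2–paper D, reviewer 3–paper C, reviewer 4–paper A is a matching of size 3, and a cover must include an endpoint of each of these disjoint edges (König's theorem).

3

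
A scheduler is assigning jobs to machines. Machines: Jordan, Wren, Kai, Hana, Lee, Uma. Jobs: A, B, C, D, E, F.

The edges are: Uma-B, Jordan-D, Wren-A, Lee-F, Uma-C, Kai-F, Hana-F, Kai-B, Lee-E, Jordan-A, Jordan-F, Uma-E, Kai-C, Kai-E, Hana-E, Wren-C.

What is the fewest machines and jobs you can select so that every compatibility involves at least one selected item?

The 6 edges Jordan–D, Wren–A, Kai–C, Hana–F, Lee–E, Uma–B form a matching, so any vertex cover needs at least 6 vertices (one per matched edge).
Conversely {Jordan, Wren, Kai, Hana, Lee, Uma} meets every edge and has exactly 6 vertices, so 6 is optimal.

6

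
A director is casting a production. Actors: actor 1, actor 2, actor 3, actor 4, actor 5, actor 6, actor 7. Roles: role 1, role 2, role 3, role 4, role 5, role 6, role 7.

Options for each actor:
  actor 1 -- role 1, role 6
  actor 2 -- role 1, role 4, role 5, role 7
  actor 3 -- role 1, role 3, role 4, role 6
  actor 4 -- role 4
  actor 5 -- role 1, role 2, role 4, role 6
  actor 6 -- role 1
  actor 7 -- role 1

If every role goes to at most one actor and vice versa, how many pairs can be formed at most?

6

One maximum matching: actor 1-role 6, actor 2-role 5, actor 3-role 3, actor 4-role 4, actor 5-role 2, actor 6-role 1.
The set {actor 6, actor 7} has only 1 neighbour ({role 1}), so by Hall's theorem at most 6 of the 7 actors can be matched.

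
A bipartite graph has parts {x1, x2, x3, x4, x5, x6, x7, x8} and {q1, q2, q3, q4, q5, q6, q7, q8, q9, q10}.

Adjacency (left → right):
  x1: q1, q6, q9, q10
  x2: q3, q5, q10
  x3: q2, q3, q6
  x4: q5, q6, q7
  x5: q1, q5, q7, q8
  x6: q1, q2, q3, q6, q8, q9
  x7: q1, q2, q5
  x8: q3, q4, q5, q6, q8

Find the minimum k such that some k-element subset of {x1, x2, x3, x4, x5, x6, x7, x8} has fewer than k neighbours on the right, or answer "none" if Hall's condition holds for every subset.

none

A matching saturating every left vertex exists, for instance x1→q9, x2→q10, x3→q2, x4→q7, x5→q8, x6→q1, x7→q5, x8→q6.
By Hall's marriage theorem, this means |N(S)| ≥ |S| for every subset S, so no violating subset exists.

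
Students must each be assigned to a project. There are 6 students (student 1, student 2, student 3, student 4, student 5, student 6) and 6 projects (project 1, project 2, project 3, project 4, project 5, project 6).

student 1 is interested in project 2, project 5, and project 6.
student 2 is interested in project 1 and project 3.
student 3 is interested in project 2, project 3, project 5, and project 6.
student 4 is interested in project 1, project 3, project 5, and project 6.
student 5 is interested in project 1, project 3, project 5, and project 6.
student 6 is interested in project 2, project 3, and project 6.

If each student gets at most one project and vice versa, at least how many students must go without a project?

A valid assignment of size 5: student 1–project 2, student 2–project 3, student 3–project 6, student 4–project 5, student 5–project 1.
The set {student 1, student 2, student 3, student 4, student 5, student 6} has only 5 neighbours ({project 1, project 2, project 3, project 5, project 6}), so by Hall's theorem at most 5 of the 6 students can be matched.
That matches 5 of the 6, leaving 1 unmatched; no matching can do better.

1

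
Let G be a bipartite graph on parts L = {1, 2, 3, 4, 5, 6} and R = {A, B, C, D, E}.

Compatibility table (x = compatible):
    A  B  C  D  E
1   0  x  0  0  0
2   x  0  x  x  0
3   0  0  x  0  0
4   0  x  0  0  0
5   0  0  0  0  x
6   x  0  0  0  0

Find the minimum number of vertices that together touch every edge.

{2, 3, 5, 6, B} is a vertex cover of size 5: every edge has an endpoint in this set.
No smaller cover exists because 1–B, 2–D, 3–C, 5–E, 6–A is a matching of size 5, and a cover must include an endpoint of each of these disjoint edges (König's theorem).

5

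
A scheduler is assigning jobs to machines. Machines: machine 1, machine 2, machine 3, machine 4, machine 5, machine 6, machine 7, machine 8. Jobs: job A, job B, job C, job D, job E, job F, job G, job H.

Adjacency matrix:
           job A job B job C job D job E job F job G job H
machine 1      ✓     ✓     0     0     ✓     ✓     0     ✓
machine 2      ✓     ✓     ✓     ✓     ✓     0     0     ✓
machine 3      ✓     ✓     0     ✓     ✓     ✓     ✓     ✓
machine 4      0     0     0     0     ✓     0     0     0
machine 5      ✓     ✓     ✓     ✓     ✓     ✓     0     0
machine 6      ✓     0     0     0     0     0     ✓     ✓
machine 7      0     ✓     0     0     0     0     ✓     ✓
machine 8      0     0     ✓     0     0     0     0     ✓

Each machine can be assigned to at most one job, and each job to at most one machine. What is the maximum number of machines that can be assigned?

8

For example, pair machine 1–job B, machine 2–job D, machine 3–job F, machine 4–job E, machine 5–job C, machine 6–job A, machine 7–job G, machine 8–job H.
All 8 machines are matched, so no larger matching exists.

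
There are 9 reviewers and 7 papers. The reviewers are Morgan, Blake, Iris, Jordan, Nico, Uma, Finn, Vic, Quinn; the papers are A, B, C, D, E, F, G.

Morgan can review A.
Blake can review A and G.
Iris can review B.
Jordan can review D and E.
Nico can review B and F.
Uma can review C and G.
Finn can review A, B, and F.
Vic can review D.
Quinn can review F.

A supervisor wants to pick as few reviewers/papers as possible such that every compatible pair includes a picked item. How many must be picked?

7

A maximum matching has 7 edges (e.g. Morgan–A, Blake–G, Iris–B, Jordan–E, Nico–F, Uma–C, Vic–D).
By König's theorem the minimum vertex cover has the same size. One such cover is {Blake, Jordan, Uma, Vic, A, B, F}.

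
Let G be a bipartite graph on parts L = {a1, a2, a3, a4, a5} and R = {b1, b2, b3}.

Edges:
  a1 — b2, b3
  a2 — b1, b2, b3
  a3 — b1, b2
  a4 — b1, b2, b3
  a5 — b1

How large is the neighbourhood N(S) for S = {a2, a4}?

3

The union of neighbours of {a2, a4} is {b1, b2, b3}, which has 3 elements.
Since |N(S)| = 3 ≥ |S| = 2, Hall's condition holds for this subset.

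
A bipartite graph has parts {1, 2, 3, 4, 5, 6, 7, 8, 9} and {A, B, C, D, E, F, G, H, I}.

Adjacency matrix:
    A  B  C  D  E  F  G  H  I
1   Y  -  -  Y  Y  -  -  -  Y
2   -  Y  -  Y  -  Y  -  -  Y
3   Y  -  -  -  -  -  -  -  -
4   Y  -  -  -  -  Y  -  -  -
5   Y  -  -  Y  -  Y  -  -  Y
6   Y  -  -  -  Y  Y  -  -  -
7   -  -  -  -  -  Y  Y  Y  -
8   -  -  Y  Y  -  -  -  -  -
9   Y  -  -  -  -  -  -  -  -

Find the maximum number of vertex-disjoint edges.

8

One maximum matching: 1→I, 2→B, 3→A, 4→F, 5→D, 6→E, 7→G, 8→C.
The set {3, 9} has only 1 neighbour ({A}), so by Hall's theorem at most 8 of the 9 left vertices can be matched.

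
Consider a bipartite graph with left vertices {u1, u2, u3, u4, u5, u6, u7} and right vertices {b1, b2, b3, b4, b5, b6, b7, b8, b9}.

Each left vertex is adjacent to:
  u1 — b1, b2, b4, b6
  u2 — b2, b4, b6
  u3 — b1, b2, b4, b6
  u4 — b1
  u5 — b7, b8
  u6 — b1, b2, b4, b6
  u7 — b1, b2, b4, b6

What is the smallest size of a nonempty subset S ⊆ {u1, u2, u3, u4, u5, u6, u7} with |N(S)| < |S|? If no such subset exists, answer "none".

5

Take S = {u1, u2, u3, u4, u6}. Its neighbourhood is {b1, b2, b4, b6}, so |N(S)| = 4 < |S| = 5.
Every subset of size less than 5 has at least as many neighbours as members, so 5 is the minimum.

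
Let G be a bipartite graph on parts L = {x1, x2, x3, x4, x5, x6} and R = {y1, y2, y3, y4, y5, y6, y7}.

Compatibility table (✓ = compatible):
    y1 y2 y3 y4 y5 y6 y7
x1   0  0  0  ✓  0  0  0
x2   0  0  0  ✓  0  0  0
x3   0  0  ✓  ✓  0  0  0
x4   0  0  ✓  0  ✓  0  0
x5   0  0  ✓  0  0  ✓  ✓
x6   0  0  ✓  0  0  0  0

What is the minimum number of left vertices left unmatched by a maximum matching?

One maximum matching: x1-y4, x3-y3, x4-y5, x5-y6.
The set {x1, x2, x3, x6} has only 2 neighbours ({y3, y4}), so by Hall's theorem at most 4 of the 6 left vertices can be matched.
That matches 4 of the 6, leaving 2 unmatched; no matching can do better.

2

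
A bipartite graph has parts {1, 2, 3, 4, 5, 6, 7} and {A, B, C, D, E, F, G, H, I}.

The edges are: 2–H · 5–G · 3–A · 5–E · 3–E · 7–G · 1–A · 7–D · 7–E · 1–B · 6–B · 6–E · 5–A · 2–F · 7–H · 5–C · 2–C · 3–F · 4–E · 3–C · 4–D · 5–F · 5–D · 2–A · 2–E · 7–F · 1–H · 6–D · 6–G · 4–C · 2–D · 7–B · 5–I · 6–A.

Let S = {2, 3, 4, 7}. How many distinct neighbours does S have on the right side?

The union of neighbours of {2, 3, 4, 7} is {A, B, C, D, E, F, G, H}, which has 8 elements.
Since |N(S)| = 8 ≥ |S| = 4, Hall's condition holds for this subset.

8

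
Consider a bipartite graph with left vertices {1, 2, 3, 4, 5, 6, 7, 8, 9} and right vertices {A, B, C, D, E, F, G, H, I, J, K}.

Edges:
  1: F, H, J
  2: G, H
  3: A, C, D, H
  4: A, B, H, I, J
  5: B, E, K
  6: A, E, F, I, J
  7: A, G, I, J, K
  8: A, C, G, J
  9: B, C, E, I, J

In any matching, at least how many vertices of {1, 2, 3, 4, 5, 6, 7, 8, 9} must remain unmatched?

0

One maximum matching: 1–F, 2–H, 3–D, 4–A, 5–B, 6–E, 7–G, 8–C, 9–J.
All 9 left vertices are matched, so no larger matching exists.
That matches 9 of the 9, leaving 0 unmatched; no matching can do better.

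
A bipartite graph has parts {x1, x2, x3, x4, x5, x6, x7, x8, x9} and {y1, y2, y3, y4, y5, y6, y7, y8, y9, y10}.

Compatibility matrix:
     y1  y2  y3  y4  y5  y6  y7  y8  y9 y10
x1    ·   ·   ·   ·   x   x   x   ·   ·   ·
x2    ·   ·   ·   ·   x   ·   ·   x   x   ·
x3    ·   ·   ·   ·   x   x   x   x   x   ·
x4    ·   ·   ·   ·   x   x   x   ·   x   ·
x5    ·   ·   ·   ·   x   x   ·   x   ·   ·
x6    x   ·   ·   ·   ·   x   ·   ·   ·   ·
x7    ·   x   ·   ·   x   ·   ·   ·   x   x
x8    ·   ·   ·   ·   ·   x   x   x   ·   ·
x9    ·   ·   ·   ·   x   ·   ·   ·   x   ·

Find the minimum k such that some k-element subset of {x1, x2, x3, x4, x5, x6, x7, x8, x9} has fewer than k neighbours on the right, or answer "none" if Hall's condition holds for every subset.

6

Take S = {x1, x2, x3, x4, x5, x8}. Its neighbourhood is {y5, y6, y7, y8, y9}, so |N(S)| = 5 < |S| = 6.
Every subset of size less than 6 has at least as many neighbours as members, so 6 is the minimum.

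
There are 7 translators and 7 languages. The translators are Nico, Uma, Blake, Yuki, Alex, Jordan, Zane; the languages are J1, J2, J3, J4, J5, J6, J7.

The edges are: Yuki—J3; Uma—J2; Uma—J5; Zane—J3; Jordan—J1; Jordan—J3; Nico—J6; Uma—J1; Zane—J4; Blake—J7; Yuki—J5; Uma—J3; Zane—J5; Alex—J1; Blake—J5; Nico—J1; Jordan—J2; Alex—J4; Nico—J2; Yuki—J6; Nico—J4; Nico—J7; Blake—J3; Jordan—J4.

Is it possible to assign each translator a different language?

Yes

A valid assignment of size 7: Nico→J2, Uma→J5, Blake→J7, Yuki→J6, Alex→J4, Jordan→J1, Zane→J3.
All 7 translators are covered.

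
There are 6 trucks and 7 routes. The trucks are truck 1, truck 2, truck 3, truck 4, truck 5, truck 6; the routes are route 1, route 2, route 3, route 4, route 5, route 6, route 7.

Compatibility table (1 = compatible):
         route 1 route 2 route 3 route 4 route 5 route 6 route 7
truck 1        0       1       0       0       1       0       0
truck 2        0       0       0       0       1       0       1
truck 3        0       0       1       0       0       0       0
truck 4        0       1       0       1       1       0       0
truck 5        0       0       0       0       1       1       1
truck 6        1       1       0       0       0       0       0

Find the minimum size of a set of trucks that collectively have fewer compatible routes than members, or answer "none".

none

A matching saturating every truck exists, for instance truck 1→route 5, truck 2→route 7, truck 3→route 3, truck 4→route 4, truck 5→route 6, truck 6→route 2.
By Hall's marriage theorem, this means |N(S)| ≥ |S| for every subset S, so no violating subset exists.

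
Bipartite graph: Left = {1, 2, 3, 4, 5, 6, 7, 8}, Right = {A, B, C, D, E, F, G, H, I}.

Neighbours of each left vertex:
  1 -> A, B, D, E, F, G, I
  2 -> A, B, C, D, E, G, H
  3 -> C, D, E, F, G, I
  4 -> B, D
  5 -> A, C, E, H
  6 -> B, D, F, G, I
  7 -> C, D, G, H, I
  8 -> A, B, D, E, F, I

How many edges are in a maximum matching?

For example, pair 1–G, 2–E, 3–F, 4–D, 5–C, 6–B, 7–H, 8–A.
All 8 left vertices are matched, so no larger matching exists.

8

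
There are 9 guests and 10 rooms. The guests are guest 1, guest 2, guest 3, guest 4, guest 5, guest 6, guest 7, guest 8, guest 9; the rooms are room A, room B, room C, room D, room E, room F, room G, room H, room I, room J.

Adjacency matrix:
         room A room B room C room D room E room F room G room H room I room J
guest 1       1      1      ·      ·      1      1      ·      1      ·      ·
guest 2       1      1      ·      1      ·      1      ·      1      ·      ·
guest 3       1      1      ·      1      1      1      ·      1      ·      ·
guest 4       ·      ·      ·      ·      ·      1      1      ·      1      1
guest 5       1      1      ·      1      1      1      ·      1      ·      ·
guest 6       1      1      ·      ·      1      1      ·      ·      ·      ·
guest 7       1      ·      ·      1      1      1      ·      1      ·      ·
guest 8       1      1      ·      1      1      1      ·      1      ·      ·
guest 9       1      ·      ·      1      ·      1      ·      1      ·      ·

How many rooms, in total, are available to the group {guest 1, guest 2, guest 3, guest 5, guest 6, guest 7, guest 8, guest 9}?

The union of neighbours of {guest 1, guest 2, guest 3, guest 5, guest 6, guest 7, guest 8, guest 9} is {room A, room B, room D, room E, room F, room H}, which has 6 elements.
Since |N(S)| = 6 < |S| = 8, Hall's condition fails for this subset.

6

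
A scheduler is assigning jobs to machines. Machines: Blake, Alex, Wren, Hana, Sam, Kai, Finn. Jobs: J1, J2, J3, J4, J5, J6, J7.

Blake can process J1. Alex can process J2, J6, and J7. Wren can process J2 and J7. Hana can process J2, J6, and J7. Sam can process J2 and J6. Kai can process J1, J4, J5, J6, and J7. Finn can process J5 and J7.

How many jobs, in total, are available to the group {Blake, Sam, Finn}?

5

The union of neighbours of {Blake, Sam, Finn} is {J1, J2, J5, J6, J7}, which has 5 elements.
Since |N(S)| = 5 ≥ |S| = 3, Hall's condition holds for this subset.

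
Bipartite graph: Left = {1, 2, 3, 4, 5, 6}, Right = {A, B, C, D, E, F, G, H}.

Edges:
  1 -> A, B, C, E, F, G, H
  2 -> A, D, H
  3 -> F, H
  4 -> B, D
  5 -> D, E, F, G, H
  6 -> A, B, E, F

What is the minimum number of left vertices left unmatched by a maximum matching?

0

For example, pair 1-A, 2-H, 3-F, 4-D, 5-G, 6-B.
This saturates every left vertex, so 6 is the maximum.
That matches 6 of the 6, leaving 0 unmatched; no matching can do better.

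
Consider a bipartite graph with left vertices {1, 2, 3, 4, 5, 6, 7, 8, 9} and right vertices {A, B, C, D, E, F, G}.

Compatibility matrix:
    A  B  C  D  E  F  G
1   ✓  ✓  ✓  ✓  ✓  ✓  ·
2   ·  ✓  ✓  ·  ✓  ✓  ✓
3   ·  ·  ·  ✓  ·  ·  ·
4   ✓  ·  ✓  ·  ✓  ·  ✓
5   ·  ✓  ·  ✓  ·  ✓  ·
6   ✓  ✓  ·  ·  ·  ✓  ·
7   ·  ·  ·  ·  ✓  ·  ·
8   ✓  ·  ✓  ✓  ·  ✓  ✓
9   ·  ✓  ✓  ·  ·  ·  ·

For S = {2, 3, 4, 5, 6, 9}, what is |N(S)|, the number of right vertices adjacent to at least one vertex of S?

The union of neighbours of {2, 3, 4, 5, 6, 9} is {A, B, C, D, E, F, G}, which has 7 elements.
Since |N(S)| = 7 ≥ |S| = 6, Hall's condition holds for this subset.

7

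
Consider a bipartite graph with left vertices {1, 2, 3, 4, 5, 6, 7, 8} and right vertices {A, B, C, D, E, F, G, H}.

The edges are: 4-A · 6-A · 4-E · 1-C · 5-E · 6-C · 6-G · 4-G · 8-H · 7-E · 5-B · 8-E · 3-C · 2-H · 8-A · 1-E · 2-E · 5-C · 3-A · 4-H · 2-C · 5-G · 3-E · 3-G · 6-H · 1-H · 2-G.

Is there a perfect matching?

No

The set {1, 2, 3, 4, 6, 7, 8} has only 5 neighbours ({A, C, E, G, H}), so by Hall's theorem at most 6 of the 8 left vertices can be matched.
Hence no matching covers every left vertex.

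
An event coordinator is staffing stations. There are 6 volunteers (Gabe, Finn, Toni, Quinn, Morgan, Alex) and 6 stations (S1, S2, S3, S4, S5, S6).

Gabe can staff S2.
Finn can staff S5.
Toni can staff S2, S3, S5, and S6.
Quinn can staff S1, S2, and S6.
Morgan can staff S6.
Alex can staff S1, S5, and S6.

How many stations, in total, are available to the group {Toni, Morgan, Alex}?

The union of neighbours of {Toni, Morgan, Alex} is {S1, S2, S3, S5, S6}, which has 5 elements.
Since |N(S)| = 5 ≥ |S| = 3, Hall's condition holds for this subset.

5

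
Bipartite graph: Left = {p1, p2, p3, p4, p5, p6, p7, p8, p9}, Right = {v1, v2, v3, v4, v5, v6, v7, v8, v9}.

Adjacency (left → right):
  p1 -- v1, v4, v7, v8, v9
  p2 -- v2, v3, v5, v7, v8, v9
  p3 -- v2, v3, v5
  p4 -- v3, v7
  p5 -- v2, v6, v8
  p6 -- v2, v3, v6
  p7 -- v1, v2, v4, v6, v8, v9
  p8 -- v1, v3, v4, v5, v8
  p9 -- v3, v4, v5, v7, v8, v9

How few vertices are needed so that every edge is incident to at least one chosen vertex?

9

A maximum matching has 9 edges (e.g. p1–v4, p2–v9, p3–v5, p4–v7, p5–v8, p6–v6, p7–v2, p8–v1, p9–v3).
By König's theorem the minimum vertex cover has the same size. One such cover is {p1, p2, p3, p4, p5, p6, p7, p8, p9}.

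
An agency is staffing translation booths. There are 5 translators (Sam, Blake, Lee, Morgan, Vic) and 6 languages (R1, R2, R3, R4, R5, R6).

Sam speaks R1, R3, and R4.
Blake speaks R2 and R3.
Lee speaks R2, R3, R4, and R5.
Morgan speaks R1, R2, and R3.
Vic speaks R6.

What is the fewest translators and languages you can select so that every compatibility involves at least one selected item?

The 5 edges Sam–R4, Blake–R2, Lee–R5, Morgan–R3, Vic–R6 form a matching, so any vertex cover needs at least 5 vertices (one per matched edge).
Conversely {Sam, Blake, Lee, Morgan, Vic} meets every edge and has exactly 5 vertices, so 5 is optimal.

5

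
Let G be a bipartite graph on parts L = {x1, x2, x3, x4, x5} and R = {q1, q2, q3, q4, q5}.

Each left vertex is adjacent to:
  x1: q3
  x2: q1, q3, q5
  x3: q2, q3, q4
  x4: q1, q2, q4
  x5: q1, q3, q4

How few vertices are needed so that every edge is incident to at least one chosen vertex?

5

The 5 edges x1–q3, x2–q5, x3–q2, x4–q1, x5–q4 form a matching, so any vertex cover needs at least 5 vertices (one per matched edge).
Conversely {x1, x2, x3, x4, x5} meets every edge and has exactly 5 vertices, so 5 is optimal.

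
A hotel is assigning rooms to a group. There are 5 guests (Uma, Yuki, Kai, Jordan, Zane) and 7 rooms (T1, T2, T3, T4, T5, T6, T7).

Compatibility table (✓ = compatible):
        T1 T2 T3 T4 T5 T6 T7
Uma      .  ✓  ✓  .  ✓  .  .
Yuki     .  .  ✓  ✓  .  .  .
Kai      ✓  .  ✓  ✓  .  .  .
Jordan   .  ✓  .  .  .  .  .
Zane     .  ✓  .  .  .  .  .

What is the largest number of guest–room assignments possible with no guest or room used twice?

A valid assignment of size 4: Uma→T5, Yuki→T3, Kai→T4, Jordan→T2.
The set {Jordan, Zane} has only 1 neighbour ({T2}), so by Hall's theorem at most 4 of the 5 guests can be matched.

4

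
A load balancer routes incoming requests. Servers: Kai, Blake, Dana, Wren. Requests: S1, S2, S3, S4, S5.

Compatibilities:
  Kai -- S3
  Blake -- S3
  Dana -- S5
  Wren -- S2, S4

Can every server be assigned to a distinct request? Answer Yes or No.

No

The set {Kai, Blake} has only 1 neighbour ({S3}), so by Hall's theorem at most 3 of the 4 servers can be matched.
Hence no matching covers every server.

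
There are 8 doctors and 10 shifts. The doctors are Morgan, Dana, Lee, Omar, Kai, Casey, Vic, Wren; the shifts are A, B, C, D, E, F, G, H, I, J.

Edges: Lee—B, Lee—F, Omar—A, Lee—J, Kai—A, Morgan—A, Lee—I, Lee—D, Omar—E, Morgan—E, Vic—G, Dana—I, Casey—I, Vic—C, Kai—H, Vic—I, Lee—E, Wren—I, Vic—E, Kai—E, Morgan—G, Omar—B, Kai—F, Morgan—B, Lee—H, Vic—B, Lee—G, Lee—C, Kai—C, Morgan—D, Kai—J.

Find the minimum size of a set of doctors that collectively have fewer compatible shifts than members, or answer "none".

2

Take S = {Dana, Casey}. Its neighbourhood is {I}, so |N(S)| = 1 < |S| = 2.
No single vertex violates Hall's condition since each has at least one neighbour, so 2 is the minimum.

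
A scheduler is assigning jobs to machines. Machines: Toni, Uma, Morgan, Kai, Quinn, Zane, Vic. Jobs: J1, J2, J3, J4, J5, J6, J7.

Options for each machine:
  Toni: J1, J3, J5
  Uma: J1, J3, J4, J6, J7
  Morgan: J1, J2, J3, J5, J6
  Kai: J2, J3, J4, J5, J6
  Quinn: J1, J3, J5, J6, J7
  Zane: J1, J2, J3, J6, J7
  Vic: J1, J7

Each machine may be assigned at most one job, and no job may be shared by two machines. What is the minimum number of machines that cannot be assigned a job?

One maximum matching: Toni–J5, Uma–J3, Morgan–J1, Kai–J4, Quinn–J6, Zane–J2, Vic–J7.
All 7 machines are matched, so no larger matching exists.
That matches 7 of the 7, leaving 0 unmatched; no matching can do better.

0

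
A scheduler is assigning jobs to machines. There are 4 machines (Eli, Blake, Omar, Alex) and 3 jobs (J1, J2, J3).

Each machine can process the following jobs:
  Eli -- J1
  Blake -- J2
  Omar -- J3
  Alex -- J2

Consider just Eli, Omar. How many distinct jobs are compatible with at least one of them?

The union of neighbours of {Eli, Omar} is {J1, J3}, which has 2 elements.
Since |N(S)| = 2 ≥ |S| = 2, Hall's condition holds for this subset.

2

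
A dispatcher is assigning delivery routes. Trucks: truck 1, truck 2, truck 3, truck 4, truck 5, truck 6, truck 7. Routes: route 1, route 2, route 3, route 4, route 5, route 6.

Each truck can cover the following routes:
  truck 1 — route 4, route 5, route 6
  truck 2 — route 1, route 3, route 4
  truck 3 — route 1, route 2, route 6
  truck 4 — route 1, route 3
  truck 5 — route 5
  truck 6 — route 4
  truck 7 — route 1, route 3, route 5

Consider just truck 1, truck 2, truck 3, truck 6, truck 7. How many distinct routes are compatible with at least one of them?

6

The union of neighbours of {truck 1, truck 2, truck 3, truck 6, truck 7} is {route 1, route 2, route 3, route 4, route 5, route 6}, which has 6 elements.
Since |N(S)| = 6 ≥ |S| = 5, Hall's condition holds for this subset.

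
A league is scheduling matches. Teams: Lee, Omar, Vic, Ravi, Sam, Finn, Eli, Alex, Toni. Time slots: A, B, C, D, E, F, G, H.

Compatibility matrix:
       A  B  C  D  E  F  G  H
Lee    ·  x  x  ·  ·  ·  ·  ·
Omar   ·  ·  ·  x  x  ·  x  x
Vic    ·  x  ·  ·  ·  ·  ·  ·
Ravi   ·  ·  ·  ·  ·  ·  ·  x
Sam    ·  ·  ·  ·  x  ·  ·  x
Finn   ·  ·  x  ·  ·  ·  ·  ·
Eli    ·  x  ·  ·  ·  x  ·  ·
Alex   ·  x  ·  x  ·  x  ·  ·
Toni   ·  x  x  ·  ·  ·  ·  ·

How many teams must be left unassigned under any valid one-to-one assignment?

2

For example, pair Lee–C, Omar–G, Vic–B, Ravi–H, Sam–E, Eli–F, Alex–D.
The set {Lee, Vic, Finn, Toni} has only 2 neighbours ({B, C}), so by Hall's theorem at most 7 of the 9 teams can be matched.
That matches 7 of the 9, leaving 2 unmatched; no matching can do better.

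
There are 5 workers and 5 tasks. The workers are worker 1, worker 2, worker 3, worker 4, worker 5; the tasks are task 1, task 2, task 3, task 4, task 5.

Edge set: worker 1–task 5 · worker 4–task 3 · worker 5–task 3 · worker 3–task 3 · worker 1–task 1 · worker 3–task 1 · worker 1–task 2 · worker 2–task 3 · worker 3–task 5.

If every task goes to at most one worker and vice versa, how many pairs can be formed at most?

One maximum matching: worker 1-task 2, worker 2-task 3, worker 3-task 1.
The set {worker 2, worker 4, worker 5} has only 1 neighbour ({task 3}), so by Hall's theorem at most 3 of the 5 workers can be matched.

3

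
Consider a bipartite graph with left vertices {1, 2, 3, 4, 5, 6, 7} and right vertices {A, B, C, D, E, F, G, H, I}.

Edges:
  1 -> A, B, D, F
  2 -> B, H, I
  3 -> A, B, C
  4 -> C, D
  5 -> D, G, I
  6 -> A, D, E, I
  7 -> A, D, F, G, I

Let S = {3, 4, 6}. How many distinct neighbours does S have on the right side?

6

The union of neighbours of {3, 4, 6} is {A, B, C, D, E, I}, which has 6 elements.
Since |N(S)| = 6 ≥ |S| = 3, Hall's condition holds for this subset.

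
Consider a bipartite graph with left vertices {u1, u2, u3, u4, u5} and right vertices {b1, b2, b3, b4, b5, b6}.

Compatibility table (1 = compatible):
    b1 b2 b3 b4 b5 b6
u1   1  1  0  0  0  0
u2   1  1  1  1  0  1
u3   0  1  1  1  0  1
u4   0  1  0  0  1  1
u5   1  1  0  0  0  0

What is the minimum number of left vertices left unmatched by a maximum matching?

One maximum matching: u1–b1, u2–b6, u3–b3, u4–b5, u5–b2.
All 5 left vertices are matched, so no larger matching exists.
That matches 5 of the 5, leaving 0 unmatched; no matching can do better.

0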